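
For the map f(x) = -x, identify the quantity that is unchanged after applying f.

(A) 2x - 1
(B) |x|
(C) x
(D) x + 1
B

For f(x) = -x:
Applying f replaces x by -x. Since |-x| = |x|, the absolute value is unchanged by f, whereas x -> -x, 2x - 1 -> -2x - 1 and x + 1 -> -x + 1 all change.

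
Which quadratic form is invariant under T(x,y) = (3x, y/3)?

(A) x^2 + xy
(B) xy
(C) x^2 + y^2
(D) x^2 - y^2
B

T multiplies x by 3 and divides y by 3.
Substitute the transformed coordinates into each option and compare with the original:
(A) x^2 + xy  ->  (3x)^2 + (3x)(y/3) = 9x^2 + xy   [differs from x^2 + xy: not invariant]
(B) xy  ->  (3x)(y/3) = xy   [equals xy: invariant]
(C) x^2 + y^2  ->  (3x)^2 + (y/3)^2 = 9x^2 + y^2/9   [differs from x^2 + y^2: not invariant]
(D) x^2 - y^2  ->  (3x)^2 - (y/3)^2 = 9x^2 - y^2/9   [differs from x^2 - y^2: not invariant]

Only option (B), xy, is unchanged by the transformation.
The factors 3 and 1/3 cancel only in the pure product xy.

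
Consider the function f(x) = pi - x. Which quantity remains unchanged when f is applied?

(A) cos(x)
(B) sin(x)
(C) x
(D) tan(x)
B

For f(x) = pi - x:
sin(pi - x) = sin(x), so sine is invariant under this transformation.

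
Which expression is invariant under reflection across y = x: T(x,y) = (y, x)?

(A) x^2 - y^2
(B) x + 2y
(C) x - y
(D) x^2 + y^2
D

The map is reflection across y = x: T(x,y) = (y, x).
Substitute the transformed coordinates into each option and compare with the original:
(A) x^2 - y^2  ->  (y)^2 - (x)^2 = -x^2 + y^2   [differs from x^2 - y^2: not invariant]
(B) x + 2y  ->  (y) + 2(x) = 2x + y   [differs from x + 2y: not invariant]
(C) x - y  ->  (y) - (x) = -x + y   [differs from x - y: not invariant]
(D) x^2 + y^2  ->  (y)^2 + (x)^2 = x^2 + y^2   [equals x^2 + y^2: invariant]

Only option (D), x^2 + y^2, is unchanged by the transformation.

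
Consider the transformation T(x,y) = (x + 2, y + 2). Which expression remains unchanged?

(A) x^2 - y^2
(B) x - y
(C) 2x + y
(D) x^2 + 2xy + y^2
B

An expression E(x,y) is invariant under T if E(T(x,y)) = E(x,y). Here T(x,y) = (x + 2, y + 2).
Substitute the transformed coordinates into each option and compare with the original:
(A) x^2 - y^2  ->  (x + 2)^2 - (y + 2)^2 = x^2 + 4x - y^2 - 4y   [differs from x^2 - y^2: not invariant]
(B) x - y  ->  (x + 2) - (y + 2) = x - y   [equals x - y: invariant]
(C) 2x + y  ->  2(x + 2) + (y + 2) = 2x + y + 6   [differs from 2x + y: not invariant]
(D) x^2 + 2xy + y^2  ->  (x + 2)^2 + 2(x + 2)(y + 2) + (y + 2)^2 = x^2 + 2xy + 8x + y^2 + 8y + 16   [differs from x^2 + 2xy + y^2: not invariant]

Only option (B), x - y, is unchanged by the transformation.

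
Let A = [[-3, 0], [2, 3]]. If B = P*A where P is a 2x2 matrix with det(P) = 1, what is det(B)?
-9

By the multiplicative property of determinants, det(B) = det(P*A) = det(P) * det(A) = det(A),
so the determinant is invariant under multiplication by any determinant-1 matrix; we just need det(A).

det(A) = (-3)(3) - (0)(2) = -9 - 0 = -9

Therefore det(B) = 1 * (-9) = -9.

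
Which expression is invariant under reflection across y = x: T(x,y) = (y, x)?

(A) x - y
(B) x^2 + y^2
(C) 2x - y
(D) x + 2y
B

The map is reflection across y = x: T(x,y) = (y, x).
Substitute the transformed coordinates into each option and compare with the original:
(A) x - y  ->  (y) - (x) = -x + y   [differs from x - y: not invariant]
(B) x^2 + y^2  ->  (y)^2 + (x)^2 = x^2 + y^2   [equals x^2 + y^2: invariant]
(C) 2x - y  ->  2(y) - (x) = -x + 2y   [differs from 2x - y: not invariant]
(D) x + 2y  ->  (y) + 2(x) = 2x + y   [differs from x + 2y: not invariant]

Only option (B), x^2 + y^2, is unchanged by the transformation.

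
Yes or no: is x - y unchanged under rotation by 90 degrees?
No

Applying rotation by 90 degrees: x' = x*cos(90 degrees) - y*sin(90 degrees) = -y, y' = x*sin(90 degrees) + y*cos(90 degrees) = x

Substituting into x - y:
(-y) - (x)
= -x - y

This differs from the original expression x - y, so it is NOT invariant.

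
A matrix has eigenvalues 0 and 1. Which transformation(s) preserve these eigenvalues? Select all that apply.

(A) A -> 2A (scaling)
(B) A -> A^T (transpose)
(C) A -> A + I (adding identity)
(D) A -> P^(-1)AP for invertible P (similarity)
B and D

Eigenvalues are preserved by:
1. Similarity transformations: A -> P^(-1)AP (same characteristic polynomial)
2. Transpose: A^T has the same eigenvalues as A

Eigenvalues are NOT preserved by:
- Adding identity: eigenvalues become 0+1, 1+1
- Scaling: eigenvalues become 0, 2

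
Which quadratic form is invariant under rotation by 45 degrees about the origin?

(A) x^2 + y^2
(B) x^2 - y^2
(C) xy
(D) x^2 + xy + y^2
A

Rotation by 45 degrees sends (x, y) to (sqrt(2)x/2 - sqrt(2)y/2, sqrt(2)x/2 + sqrt(2)y/2).
Substitute the transformed coordinates into each option and compare with the original:
(A) x^2 + y^2  ->  (sqrt(2)x/2 - sqrt(2)y/2)^2 + (sqrt(2)x/2 + sqrt(2)y/2)^2 = x^2 + y^2   [equals x^2 + y^2: invariant]
(B) x^2 - y^2  ->  (sqrt(2)x/2 - sqrt(2)y/2)^2 - (sqrt(2)x/2 + sqrt(2)y/2)^2 = -2xy   [differs from x^2 - y^2: not invariant]
(C) xy  ->  (sqrt(2)x/2 - sqrt(2)y/2)(sqrt(2)x/2 + sqrt(2)y/2) = x^2/2 - y^2/2   [differs from xy: not invariant]
(D) x^2 + xy + y^2  ->  (sqrt(2)x/2 - sqrt(2)y/2)^2 + (sqrt(2)x/2 - sqrt(2)y/2)(sqrt(2)x/2 + sqrt(2)y/2) + (sqrt(2)x/2 + sqrt(2)y/2)^2 = 3x^2/2 + y^2/2   [differs from x^2 + xy + y^2: not invariant]

Only option (A), x^2 + y^2, is unchanged by the transformation.
x^2 + y^2 is the squared distance from the origin, which rotations preserve.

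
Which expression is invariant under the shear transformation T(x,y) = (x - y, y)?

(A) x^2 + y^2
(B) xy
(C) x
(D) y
D

Under the shear T(x,y) = (x - y, y):
Substitute the transformed coordinates into each option and compare with the original:
(A) x^2 + y^2  ->  (x - y)^2 + (y)^2 = x^2 - 2xy + 2y^2   [differs from x^2 + y^2: not invariant]
(B) xy  ->  (x - y)(y) = xy - y^2   [differs from xy: not invariant]
(C) x  ->  (x - y) = x - y   [differs from x: not invariant]
(D) y  ->  (y) = y   [equals y: invariant]

Only option (D), y, is unchanged by the transformation.
A horizontal shear moves points parallel to the x-axis, so the y-coordinate (and any function of y alone) is unchanged.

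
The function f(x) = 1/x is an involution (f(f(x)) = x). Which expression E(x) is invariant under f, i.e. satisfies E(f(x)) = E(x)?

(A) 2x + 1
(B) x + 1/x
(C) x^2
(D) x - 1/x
B

Replace x by f(x) = 1/x in each option and simplify. As a quick numerical cross-check, also compare E(3) with E(f(3)) = E(1/3).

(A) 2x + 1  ->  2(1/x) + 1 = (x + 2)/x; check: E(3) = 7 but E(1/3) = 5/3.   [not invariant]
(B) x + 1/x  ->  (1/x) + 1/(1/x), which simplifies back to x + 1/x; check: E(3) = 10/3, E(1/3) = 10/3.   [invariant]
(C) x^2  ->  (1/x)^2 = x^(-2); check: E(3) = 9 but E(1/3) = 1/9.   [not invariant]
(D) x - 1/x  ->  (1/x) - 1/(1/x) = -x + 1/x; check: E(3) = 8/3 but E(1/3) = -8/3.   [not invariant]

Only (B) is unchanged. E is symmetric under swapping x with f(x) = 1/x, which is exactly what an involution does.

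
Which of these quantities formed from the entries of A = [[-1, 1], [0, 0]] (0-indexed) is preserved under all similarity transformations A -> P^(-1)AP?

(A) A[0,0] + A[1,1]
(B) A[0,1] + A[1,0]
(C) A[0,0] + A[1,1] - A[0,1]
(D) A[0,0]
A

A[0,0] + A[1,1] is the trace of A. By the cyclic property of the trace, tr(P^(-1)AP) = tr(APP^(-1)) = tr(A), so it is the same for every matrix similar to A.

The other combinations are not similarity invariants. For example, take P = [[1, 1], [1, 2]] (det P = 1), so P^(-1) = [[2, -1], [-1, 1]] and
B = P^(-1)AP = [[0, 2], [0, -1]].
Evaluating each option on A and on B:
(A) A[0,0] + A[1,1]: -1 for A, -1 for B -> unchanged
(B) A[0,1] + A[1,0]: 1 for A, 2 for B -> changes
(C) A[0,0] + A[1,1] - A[0,1]: -2 for A, -3 for B -> changes
(D) A[0,0]: -1 for A, 0 for B -> changes

Only (A) A[0,0] + A[1,1] = -1 survives (and it does so for every P, not just this one), so it is the invariant.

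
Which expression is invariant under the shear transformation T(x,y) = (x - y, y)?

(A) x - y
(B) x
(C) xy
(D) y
D

Under the shear T(x,y) = (x - y, y):
Substitute the transformed coordinates into each option and compare with the original:
(A) x - y  ->  (x - y) - (y) = x - 2y   [differs from x - y: not invariant]
(B) x  ->  (x - y) = x - y   [differs from x: not invariant]
(C) xy  ->  (x - y)(y) = xy - y^2   [differs from xy: not invariant]
(D) y  ->  (y) = y   [equals y: invariant]

Only option (D), y, is unchanged by the transformation.
A horizontal shear moves points parallel to the x-axis, so the y-coordinate (and any function of y alone) is unchanged.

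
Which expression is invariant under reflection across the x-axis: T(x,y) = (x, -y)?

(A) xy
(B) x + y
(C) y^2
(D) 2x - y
C

The map is reflection across the x-axis: T(x,y) = (x, -y).
Substitute the transformed coordinates into each option and compare with the original:
(A) xy  ->  (x)(-y) = -xy   [differs from xy: not invariant]
(B) x + y  ->  (x) + (-y) = x - y   [differs from x + y: not invariant]
(C) y^2  ->  (-y)^2 = y^2   [equals y^2: invariant]
(D) 2x - y  ->  2(x) - (-y) = 2x + y   [differs from 2x - y: not invariant]

Only option (C), y^2, is unchanged by the transformation.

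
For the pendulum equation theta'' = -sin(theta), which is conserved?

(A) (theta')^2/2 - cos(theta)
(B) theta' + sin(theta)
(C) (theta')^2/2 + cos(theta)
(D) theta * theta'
A

A first integral I satisfies dI/dt = 0 along every solution. Differentiate each option and use the equation of motion:
(A) d/dt[(theta')^2/2 - cos(theta)] = theta' theta'' + sin(theta) theta' = theta'(-sin(theta)) + theta' sin(theta) = 0
(B) d/dt[theta' + sin(theta)] = theta'' + cos(theta) theta' = -sin(theta) + theta' cos(theta), not identically 0
(C) d/dt[(theta')^2/2 + cos(theta)] = theta' theta'' - sin(theta) theta' = -2 theta' sin(theta), not identically 0
(D) d/dt[theta * theta'] = (theta')^2 + theta theta'' = (theta')^2 - theta sin(theta), not identically 0

Only (A) has zero time-derivative. This is the total energy: kinetic (theta')^2/2 plus potential -cos(theta).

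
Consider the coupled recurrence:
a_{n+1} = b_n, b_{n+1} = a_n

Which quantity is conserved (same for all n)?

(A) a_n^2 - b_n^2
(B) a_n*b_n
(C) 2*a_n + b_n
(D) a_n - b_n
B

Replace a_n by a_{n+1} = b_n and b_n by b_{n+1} = a_n in each option and simplify:
(A) a_n^2 - b_n^2  ->  (b_n)^2 - (a_n)^2 = -a_n^2 + b_n^2   [not conserved]
(B) a_n*b_n  ->  (b_n)*(a_n) = a_n*b_n   [conserved]
(C) 2*a_n + b_n  ->  2*(b_n) + (a_n) = a_n + 2*b_n   [not conserved]
(D) a_n - b_n  ->  (b_n) - (a_n) = -a_n + b_n   [not conserved]

Only (B) a_n*b_n returns to itself after one step, so it is the conserved quantity.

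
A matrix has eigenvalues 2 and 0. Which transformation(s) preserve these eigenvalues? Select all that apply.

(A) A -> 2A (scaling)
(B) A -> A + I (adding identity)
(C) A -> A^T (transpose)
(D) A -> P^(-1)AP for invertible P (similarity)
C and D

Eigenvalues are preserved by:
1. Similarity transformations: A -> P^(-1)AP (same characteristic polynomial)
2. Transpose: A^T has the same eigenvalues as A

Eigenvalues are NOT preserved by:
- Adding identity: eigenvalues become 2+1, 0+1
- Scaling: eigenvalues become 4, 0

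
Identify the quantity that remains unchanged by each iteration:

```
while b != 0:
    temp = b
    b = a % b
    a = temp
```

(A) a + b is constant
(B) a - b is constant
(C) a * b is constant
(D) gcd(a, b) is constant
D

A loop invariant must hold before the first iteration and be re-established by every execution of the body.

(D) gcd(a, b) is constant: One iteration replaces (a, b) by (b, a mod b). Since a mod b = a - q*b for an integer q, any common divisor of a and b divides b and a mod b, and conversely; hence gcd(b, a mod b) = gcd(a, b). For instance (17, 12) -> (12, 5) keeps gcd = 1. At exit b = 0 and a = gcd of the original inputs.

The other options fail:
(A) a + b is constant: e.g. (a, b) = (17, 12) -> (12, 5): the sum goes from 29 to 17.
(B) a - b is constant: e.g. (a, b) = (17, 12) -> (12, 5): the difference goes from 5 to 7.
(C) a * b is constant: e.g. (a, b) = (17, 12) -> (12, 5): the product goes from 204 to 60.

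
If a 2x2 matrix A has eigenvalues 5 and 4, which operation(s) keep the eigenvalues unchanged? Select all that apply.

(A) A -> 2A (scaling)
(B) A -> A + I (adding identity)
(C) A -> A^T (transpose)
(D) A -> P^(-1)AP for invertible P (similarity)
C and D

Eigenvalues are preserved by:
1. Similarity transformations: A -> P^(-1)AP (same characteristic polynomial)
2. Transpose: A^T has the same eigenvalues as A

Eigenvalues are NOT preserved by:
- Adding identity: eigenvalues become 5+1, 4+1
- Scaling: eigenvalues become 10, 8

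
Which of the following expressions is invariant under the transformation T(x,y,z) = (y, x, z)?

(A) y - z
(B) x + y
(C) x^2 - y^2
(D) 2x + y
B

Apply T(x,y,z) = (y, x, z) to each option, i.e. replace (x, y, z) by the transformed coordinates.
Substitute the transformed coordinates into each option and compare with the original:
(A) y - z  ->  (x) - (z) = x - z   [differs from y - z: not invariant]
(B) x + y  ->  (y) + (x) = x + y   [equals x + y: invariant]
(C) x^2 - y^2  ->  (y)^2 - (x)^2 = -x^2 + y^2   [differs from x^2 - y^2: not invariant]
(D) 2x + y  ->  2(y) + (x) = x + 2y   [differs from 2x + y: not invariant]

Only option (B), x + y, is unchanged by the transformation.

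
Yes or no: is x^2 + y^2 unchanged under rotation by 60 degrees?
Yes

Applying rotation by 60 degrees: x' = x*cos(60 degrees) - y*sin(60 degrees) = x/2 - sqrt(3)y/2, y' = x*sin(60 degrees) + y*cos(60 degrees) = sqrt(3)x/2 + y/2

Substituting into x^2 + y^2:
(x/2 - sqrt(3)y/2)^2 + (sqrt(3)x/2 + y/2)^2
= x^2 + y^2

This equals the original expression x^2 + y^2, so it IS invariant.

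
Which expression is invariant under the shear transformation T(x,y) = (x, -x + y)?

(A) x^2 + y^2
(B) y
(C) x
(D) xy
C

Under the shear T(x,y) = (x, -x + y):
Substitute the transformed coordinates into each option and compare with the original:
(A) x^2 + y^2  ->  (x)^2 + (-x + y)^2 = 2x^2 - 2xy + y^2   [differs from x^2 + y^2: not invariant]
(B) y  ->  (-x + y) = -x + y   [differs from y: not invariant]
(C) x  ->  (x) = x   [equals x: invariant]
(D) xy  ->  (x)(-x + y) = -x^2 + xy   [differs from xy: not invariant]

Only option (C), x, is unchanged by the transformation.
A vertical shear moves points parallel to the y-axis, so the x-coordinate (and any function of x alone) is unchanged.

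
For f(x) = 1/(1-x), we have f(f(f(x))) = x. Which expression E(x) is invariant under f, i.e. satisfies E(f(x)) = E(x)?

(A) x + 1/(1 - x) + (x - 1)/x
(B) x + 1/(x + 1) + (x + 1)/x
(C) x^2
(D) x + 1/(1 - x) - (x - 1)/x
A

Replace x by f(x) = 1/(1 - x) in each option and simplify. As a quick numerical cross-check, also compare E(3) with E(f(3)) = E(-1/2).

(A) x + 1/(1 - x) + (x - 1)/x  ->  (1/(1 - x)) + 1/(1 - (1/(1 - x))) + ((1/(1 - x)) - 1)/(1/(1 - x)), which simplifies back to x + 1/(1 - x) + (x - 1)/x; check: E(3) = 19/6, E(-1/2) = 19/6.   [invariant]
(B) x + 1/(x + 1) + (x + 1)/x  ->  (1/(1 - x)) + 1/((1/(1 - x)) + 1) + ((1/(1 - x)) + 1)/(1/(1 - x)) = (-x^3 + 6x^2 - 11x + 7)/(x^2 - 3x + 2); check: E(3) = 55/12 but E(-1/2) = 1/2.   [not invariant]
(C) x^2  ->  (1/(1 - x))^2 = (x - 1)^(-2); check: E(3) = 9 but E(-1/2) = 1/4.   [not invariant]
(D) x + 1/(1 - x) - (x - 1)/x  ->  (1/(1 - x)) + 1/(1 - (1/(1 - x))) - ((1/(1 - x)) - 1)/(1/(1 - x)) = (x^2(1 - x) - x + (x - 1)^2)/(x(x - 1)); check: E(3) = 11/6 but E(-1/2) = -17/6.   [not invariant]

Only (A) is unchanged. Indeed f(f(x)) = 1/(1 - 1/(1-x)) = (1-x)/(-x) = (x-1)/x, so E(x) = x + f(x) + f(f(x)) is the sum over the whole 3-cycle; applying f just permutes the three terms cyclically (x -> f(x) -> f(f(x)) -> x), leaving the sum unchanged.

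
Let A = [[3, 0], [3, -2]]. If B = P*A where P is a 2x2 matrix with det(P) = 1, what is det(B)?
-6

By the multiplicative property of determinants, det(B) = det(P*A) = det(P) * det(A) = det(A),
so the determinant is invariant under multiplication by any determinant-1 matrix; we just need det(A).

det(A) = (3)(-2) - (0)(3) = -6 - 0 = -6

Therefore det(B) = 1 * (-6) = -6.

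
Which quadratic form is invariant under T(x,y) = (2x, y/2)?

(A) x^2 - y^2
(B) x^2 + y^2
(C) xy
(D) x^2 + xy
C

T multiplies x by 2 and divides y by 2.
Substitute the transformed coordinates into each option and compare with the original:
(A) x^2 - y^2  ->  (2x)^2 - (y/2)^2 = 4x^2 - y^2/4   [differs from x^2 - y^2: not invariant]
(B) x^2 + y^2  ->  (2x)^2 + (y/2)^2 = 4x^2 + y^2/4   [differs from x^2 + y^2: not invariant]
(C) xy  ->  (2x)(y/2) = xy   [equals xy: invariant]
(D) x^2 + xy  ->  (2x)^2 + (2x)(y/2) = 4x^2 + xy   [differs from x^2 + xy: not invariant]

Only option (C), xy, is unchanged by the transformation.
The factors 2 and 1/2 cancel only in the pure product xy.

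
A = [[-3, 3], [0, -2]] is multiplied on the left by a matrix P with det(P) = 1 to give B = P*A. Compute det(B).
6

By the multiplicative property of determinants, det(B) = det(P*A) = det(P) * det(A) = det(A),
so the determinant is invariant under multiplication by any determinant-1 matrix; we just need det(A).

det(A) = (-3)(-2) - (3)(0) = 6 - 0 = 6

Therefore det(B) = 1 * 6 = 6.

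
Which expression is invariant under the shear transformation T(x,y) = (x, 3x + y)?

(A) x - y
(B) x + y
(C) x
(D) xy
C

Under the shear T(x,y) = (x, 3x + y):
Substitute the transformed coordinates into each option and compare with the original:
(A) x - y  ->  (x) - (3x + y) = -2x - y   [differs from x - y: not invariant]
(B) x + y  ->  (x) + (3x + y) = 4x + y   [differs from x + y: not invariant]
(C) x  ->  (x) = x   [equals x: invariant]
(D) xy  ->  (x)(3x + y) = 3x^2 + xy   [differs from xy: not invariant]

Only option (C), x, is unchanged by the transformation.
A vertical shear moves points parallel to the y-axis, so the x-coordinate (and any function of x alone) is unchanged.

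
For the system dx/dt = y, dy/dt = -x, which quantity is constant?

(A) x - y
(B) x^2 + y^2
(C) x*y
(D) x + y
B

A first integral I satisfies dI/dt = 0 along every solution. Differentiate each option and use the equation of motion:
(A) d/dt[x - y] = y - (-x) = x + y, not identically 0
(B) d/dt[x^2 + y^2] = 2x*dx/dt + 2y*dy/dt = 2x*y + 2y*(-x) = 0
(C) d/dt[x*y] = (dx/dt)y + x(dy/dt) = y^2 - x^2, not identically 0
(D) d/dt[x + y] = y + (-x) = y - x, not identically 0

Only (B) has zero time-derivative. So x^2 + y^2 (the squared radius; trajectories are circles) is the conserved quantity.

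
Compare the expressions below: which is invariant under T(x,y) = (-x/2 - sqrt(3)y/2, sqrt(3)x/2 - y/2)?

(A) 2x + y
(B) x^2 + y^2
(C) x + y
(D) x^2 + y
B

An expression E(x,y) is invariant under T if E(T(x,y)) = E(x,y). Here T(x,y) = (-x/2 - sqrt(3)y/2, sqrt(3)x/2 - y/2).
Substitute the transformed coordinates into each option and compare with the original:
(A) 2x + y  ->  2(-x/2 - sqrt(3)y/2) + (sqrt(3)x/2 - y/2) = -x + sqrt(3)x/2 - sqrt(3)y - y/2   [differs from 2x + y: not invariant]
(B) x^2 + y^2  ->  (-x/2 - sqrt(3)y/2)^2 + (sqrt(3)x/2 - y/2)^2 = x^2 + y^2   [equals x^2 + y^2: invariant]
(C) x + y  ->  (-x/2 - sqrt(3)y/2) + (sqrt(3)x/2 - y/2) = -x/2 + sqrt(3)x/2 - sqrt(3)y/2 - y/2   [differs from x + y: not invariant]
(D) x^2 + y  ->  (-x/2 - sqrt(3)y/2)^2 + (sqrt(3)x/2 - y/2) = x^2/4 + sqrt(3)xy/2 + sqrt(3)x/2 + 3y^2/4 - y/2   [differs from x^2 + y: not invariant]

Only option (B), x^2 + y^2, is unchanged by the transformation.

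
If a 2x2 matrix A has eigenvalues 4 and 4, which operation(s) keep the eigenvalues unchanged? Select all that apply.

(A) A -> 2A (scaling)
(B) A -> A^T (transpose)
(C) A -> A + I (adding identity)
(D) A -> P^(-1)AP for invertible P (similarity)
B and D

Eigenvalues are preserved by:
1. Similarity transformations: A -> P^(-1)AP (same characteristic polynomial)
2. Transpose: A^T has the same eigenvalues as A

Eigenvalues are NOT preserved by:
- Adding identity: eigenvalues become 4+1, 4+1
- Scaling: eigenvalues become 8, 8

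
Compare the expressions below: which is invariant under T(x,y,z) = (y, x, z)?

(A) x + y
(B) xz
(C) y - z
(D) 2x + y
A

Apply T(x,y,z) = (y, x, z) to each option, i.e. replace (x, y, z) by the transformed coordinates.
Substitute the transformed coordinates into each option and compare with the original:
(A) x + y  ->  (y) + (x) = x + y   [equals x + y: invariant]
(B) xz  ->  (y)(z) = yz   [differs from xz: not invariant]
(C) y - z  ->  (x) - (z) = x - z   [differs from y - z: not invariant]
(D) 2x + y  ->  2(y) + (x) = x + 2y   [differs from 2x + y: not invariant]

Only option (A), x + y, is unchanged by the transformation.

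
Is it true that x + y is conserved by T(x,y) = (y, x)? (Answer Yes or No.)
Yes

Substitute T(x,y) = (y, x) into the expression and compare with the original.

Original: x + y
After applying T: (y) + (x) = x + y

This is identical to the original x + y, so the expression is invariant.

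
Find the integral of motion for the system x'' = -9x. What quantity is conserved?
E = (x')^2 + 9x^2

Multiply the equation by x':
x' * x'' = -9x * x'
The left side is d/dt[(x')^2/2] and the right side is d/dt[-9x^2/2], so
d/dt[(x')^2/2 + 9x^2/2] = 0, i.e. (x')^2/2 + 9x^2/2 = constant.
Multiplying by 2, the integral of motion is E = (x')^2 + 9x^2.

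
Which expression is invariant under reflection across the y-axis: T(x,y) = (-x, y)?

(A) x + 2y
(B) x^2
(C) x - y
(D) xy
B

The map is reflection across the y-axis: T(x,y) = (-x, y).
Substitute the transformed coordinates into each option and compare with the original:
(A) x + 2y  ->  (-x) + 2(y) = -x + 2y   [differs from x + 2y: not invariant]
(B) x^2  ->  (-x)^2 = x^2   [equals x^2: invariant]
(C) x - y  ->  (-x) - (y) = -x - y   [differs from x - y: not invariant]
(D) xy  ->  (-x)(y) = -xy   [differs from xy: not invariant]

Only option (B), x^2, is unchanged by the transformation.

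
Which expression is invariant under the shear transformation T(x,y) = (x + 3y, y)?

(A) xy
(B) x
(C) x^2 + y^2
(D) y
D

Under the shear T(x,y) = (x + 3y, y):
Substitute the transformed coordinates into each option and compare with the original:
(A) xy  ->  (x + 3y)(y) = xy + 3y^2   [differs from xy: not invariant]
(B) x  ->  (x + 3y) = x + 3y   [differs from x: not invariant]
(C) x^2 + y^2  ->  (x + 3y)^2 + (y)^2 = x^2 + 6xy + 10y^2   [differs from x^2 + y^2: not invariant]
(D) y  ->  (y) = y   [equals y: invariant]

Only option (D), y, is unchanged by the transformation.
A horizontal shear moves points parallel to the x-axis, so the y-coordinate (and any function of y alone) is unchanged.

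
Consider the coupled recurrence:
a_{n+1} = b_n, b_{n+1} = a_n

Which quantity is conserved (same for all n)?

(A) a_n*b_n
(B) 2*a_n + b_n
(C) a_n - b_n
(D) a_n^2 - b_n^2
A

Replace a_n by a_{n+1} = b_n and b_n by b_{n+1} = a_n in each option and simplify:
(A) a_n*b_n  ->  (b_n)*(a_n) = a_n*b_n   [conserved]
(B) 2*a_n + b_n  ->  2*(b_n) + (a_n) = a_n + 2*b_n   [not conserved]
(C) a_n - b_n  ->  (b_n) - (a_n) = -a_n + b_n   [not conserved]
(D) a_n^2 - b_n^2  ->  (b_n)^2 - (a_n)^2 = -a_n^2 + b_n^2   [not conserved]

Only (A) a_n*b_n returns to itself after one step, so it is the conserved quantity.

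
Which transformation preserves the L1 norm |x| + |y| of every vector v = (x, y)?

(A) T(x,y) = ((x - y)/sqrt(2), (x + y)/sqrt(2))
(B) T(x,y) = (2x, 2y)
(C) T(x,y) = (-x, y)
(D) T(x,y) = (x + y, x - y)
C

A transformation preserves a norm if ||T(v)|| = ||v|| for every v; a single vector where the norm changes rules an option out.

(A) T(x,y) = ((x - y)/sqrt(2), (x + y)/sqrt(2)): v = (1, 0) has norm |1| + |0| = 1, but T(v) = (sqrt(2)/2, sqrt(2)/2) has norm sqrt(2) -- not preserved.
(B) T(x,y) = (2x, 2y): v = (1, 0) has norm |1| + |0| = 1, but T(v) = (2, 0) has norm 2 -- not preserved.
(C) T(x,y) = (-x, y): preserves the norm -- it only permutes the coordinates and/or flips signs, which leaves |x| + |y| unchanged.
(D) T(x,y) = (x + y, x - y): v = (1, 0) has norm |1| + |0| = 1, but T(v) = (1, 1) has norm 2 -- not preserved.

Therefore the answer is (C).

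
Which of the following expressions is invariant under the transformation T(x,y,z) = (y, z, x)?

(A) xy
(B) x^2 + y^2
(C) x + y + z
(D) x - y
C

Apply T(x,y,z) = (y, z, x) to each option, i.e. replace (x, y, z) by the transformed coordinates.
Substitute the transformed coordinates into each option and compare with the original:
(A) xy  ->  (y)(z) = yz   [differs from xy: not invariant]
(B) x^2 + y^2  ->  (y)^2 + (z)^2 = y^2 + z^2   [differs from x^2 + y^2: not invariant]
(C) x + y + z  ->  (y) + (z) + (x) = x + y + z   [equals x + y + z: invariant]
(D) x - y  ->  (y) - (z) = y - z   [differs from x - y: not invariant]

Only option (C), x + y + z, is unchanged by the transformation.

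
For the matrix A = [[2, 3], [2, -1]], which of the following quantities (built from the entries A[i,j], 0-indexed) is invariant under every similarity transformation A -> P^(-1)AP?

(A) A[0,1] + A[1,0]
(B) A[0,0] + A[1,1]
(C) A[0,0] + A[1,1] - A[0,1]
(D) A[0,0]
B

A[0,0] + A[1,1] is the trace of A. By the cyclic property of the trace, tr(P^(-1)AP) = tr(APP^(-1)) = tr(A), so it is the same for every matrix similar to A.

The other combinations are not similarity invariants. For example, take P = [[2, 1], [1, 1]] (det P = 1), so P^(-1) = [[1, -1], [-1, 2]] and
B = P^(-1)AP = [[4, 4], [-1, -3]].
Evaluating each option on A and on B:
(A) A[0,1] + A[1,0]: 5 for A, 3 for B -> changes
(B) A[0,0] + A[1,1]: 1 for A, 1 for B -> unchanged
(C) A[0,0] + A[1,1] - A[0,1]: -2 for A, -3 for B -> changes
(D) A[0,0]: 2 for A, 4 for B -> changes

Only (B) A[0,0] + A[1,1] = 1 survives (and it does so for every P, not just this one), so it is the invariant.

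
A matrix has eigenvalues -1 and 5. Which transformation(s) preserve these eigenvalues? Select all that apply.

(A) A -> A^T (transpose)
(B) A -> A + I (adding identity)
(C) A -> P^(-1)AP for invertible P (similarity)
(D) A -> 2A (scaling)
A and C

Eigenvalues are preserved by:
1. Similarity transformations: A -> P^(-1)AP (same characteristic polynomial)
2. Transpose: A^T has the same eigenvalues as A

Eigenvalues are NOT preserved by:
- Adding identity: eigenvalues become -1+1, 5+1
- Scaling: eigenvalues become -2, 10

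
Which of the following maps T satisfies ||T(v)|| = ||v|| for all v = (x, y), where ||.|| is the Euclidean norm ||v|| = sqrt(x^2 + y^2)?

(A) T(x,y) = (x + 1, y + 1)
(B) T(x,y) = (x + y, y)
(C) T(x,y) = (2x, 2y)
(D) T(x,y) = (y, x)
D

A transformation preserves a norm if ||T(v)|| = ||v|| for every v; a single vector where the norm changes rules an option out.

(A) T(x,y) = (x + 1, y + 1): v = (1, 0) has norm sqrt((1)^2 + (0)^2) = 1, but T(v) = (2, 1) has norm sqrt(5) -- not preserved.
(B) T(x,y) = (x + y, y): v = (0, 1) has norm sqrt((0)^2 + (1)^2) = 1, but T(v) = (1, 1) has norm sqrt(2) -- not preserved.
(C) T(x,y) = (2x, 2y): v = (1, 0) has norm sqrt((1)^2 + (0)^2) = 1, but T(v) = (2, 0) has norm 2 -- not preserved.
(D) T(x,y) = (y, x): preserves the norm -- it is an orthogonal map (a rotation/reflection), and (y)^2 + (x)^2 simplifies to x^2 + y^2.

Therefore the answer is (D).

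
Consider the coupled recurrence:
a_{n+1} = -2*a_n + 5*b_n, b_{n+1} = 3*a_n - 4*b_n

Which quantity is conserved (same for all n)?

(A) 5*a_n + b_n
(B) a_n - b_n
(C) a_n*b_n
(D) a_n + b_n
D

Replace a_n by a_{n+1} = -2*a_n + 5*b_n and b_n by b_{n+1} = 3*a_n - 4*b_n in each option and simplify:
(A) 5*a_n + b_n  ->  5*(-2*a_n + 5*b_n) + (3*a_n - 4*b_n) = -7*a_n + 21*b_n   [not conserved]
(B) a_n - b_n  ->  (-2*a_n + 5*b_n) - (3*a_n - 4*b_n) = -5*a_n + 9*b_n   [not conserved]
(C) a_n*b_n  ->  (-2*a_n + 5*b_n)*(3*a_n - 4*b_n) = -6*a_n^2 + 23*a_n*b_n - 20*b_n^2   [not conserved]
(D) a_n + b_n  ->  (-2*a_n + 5*b_n) + (3*a_n - 4*b_n) = a_n + b_n   [conserved]

Only (D) a_n + b_n returns to itself after one step, so it is the conserved quantity.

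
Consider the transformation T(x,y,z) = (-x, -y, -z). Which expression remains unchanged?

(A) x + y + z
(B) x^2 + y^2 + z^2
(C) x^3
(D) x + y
B

Apply T(x,y,z) = (-x, -y, -z) to each option, i.e. replace (x, y, z) by the transformed coordinates.
Substitute the transformed coordinates into each option and compare with the original:
(A) x + y + z  ->  (-x) + (-y) + (-z) = -x - y - z   [differs from x + y + z: not invariant]
(B) x^2 + y^2 + z^2  ->  (-x)^2 + (-y)^2 + (-z)^2 = x^2 + y^2 + z^2   [equals x^2 + y^2 + z^2: invariant]
(C) x^3  ->  (-x)^3 = -x^3   [differs from x^3: not invariant]
(D) x + y  ->  (-x) + (-y) = -x - y   [differs from x + y: not invariant]

Only option (B), x^2 + y^2 + z^2, is unchanged by the transformation.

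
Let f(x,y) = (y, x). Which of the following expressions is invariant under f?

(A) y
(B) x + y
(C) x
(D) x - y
B

For f(x,y) = (y, x):
After applying f: x' = y, y' = x. So x' + y' = y + x = x + y.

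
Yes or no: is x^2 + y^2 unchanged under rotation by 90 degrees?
Yes

Applying rotation by 90 degrees: x' = x*cos(90 degrees) - y*sin(90 degrees) = -y, y' = x*sin(90 degrees) + y*cos(90 degrees) = x

Substituting into x^2 + y^2:
(-y)^2 + (x)^2
= x^2 + y^2

This equals the original expression x^2 + y^2, so it IS invariant.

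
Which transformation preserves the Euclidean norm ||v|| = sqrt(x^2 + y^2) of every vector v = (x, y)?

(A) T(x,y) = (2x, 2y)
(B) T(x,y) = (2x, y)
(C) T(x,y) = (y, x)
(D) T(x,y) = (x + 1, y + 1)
C

A transformation preserves a norm if ||T(v)|| = ||v|| for every v; a single vector where the norm changes rules an option out.

(A) T(x,y) = (2x, 2y): v = (1, 0) has norm sqrt((1)^2 + (0)^2) = 1, but T(v) = (2, 0) has norm 2 -- not preserved.
(B) T(x,y) = (2x, y): v = (1, 0) has norm sqrt((1)^2 + (0)^2) = 1, but T(v) = (2, 0) has norm 2 -- not preserved.
(C) T(x,y) = (y, x): preserves the norm -- it is an orthogonal map (a rotation/reflection), and (y)^2 + (x)^2 simplifies to x^2 + y^2.
(D) T(x,y) = (x + 1, y + 1): v = (1, 0) has norm sqrt((1)^2 + (0)^2) = 1, but T(v) = (2, 1) has norm sqrt(5) -- not preserved.

Therefore the answer is (C).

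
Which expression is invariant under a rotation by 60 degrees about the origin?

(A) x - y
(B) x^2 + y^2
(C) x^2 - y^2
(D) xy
B

A rotation by 60 degrees sends (x, y) to (x/2 - sqrt(3)y/2, sqrt(3)x/2 + y/2).
Substitute the transformed coordinates into each option and compare with the original:
(A) x - y  ->  (x/2 - sqrt(3)y/2) - (sqrt(3)x/2 + y/2) = -sqrt(3)x/2 + x/2 - sqrt(3)y/2 - y/2   [differs from x - y: not invariant]
(B) x^2 + y^2  ->  (x/2 - sqrt(3)y/2)^2 + (sqrt(3)x/2 + y/2)^2 = x^2 + y^2   [equals x^2 + y^2: invariant]
(C) x^2 - y^2  ->  (x/2 - sqrt(3)y/2)^2 - (sqrt(3)x/2 + y/2)^2 = -x^2/2 - sqrt(3)xy + y^2/2   [differs from x^2 - y^2: not invariant]
(D) xy  ->  (x/2 - sqrt(3)y/2)(sqrt(3)x/2 + y/2) = sqrt(3)x^2/4 - xy/2 - sqrt(3)y^2/4   [differs from xy: not invariant]

Only option (B), x^2 + y^2, is unchanged by the transformation.
Geometrically, x^2 + y^2 is the squared distance from the origin, which every rotation about the origin preserves.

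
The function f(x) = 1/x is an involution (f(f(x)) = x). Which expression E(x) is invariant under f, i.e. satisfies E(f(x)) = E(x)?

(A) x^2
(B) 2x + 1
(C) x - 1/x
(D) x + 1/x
D

Replace x by f(x) = 1/x in each option and simplify. As a quick numerical cross-check, also compare E(3) with E(f(3)) = E(1/3).

(A) x^2  ->  (1/x)^2 = x^(-2); check: E(3) = 9 but E(1/3) = 1/9.   [not invariant]
(B) 2x + 1  ->  2(1/x) + 1 = (x + 2)/x; check: E(3) = 7 but E(1/3) = 5/3.   [not invariant]
(C) x - 1/x  ->  (1/x) - 1/(1/x) = -x + 1/x; check: E(3) = 8/3 but E(1/3) = -8/3.   [not invariant]
(D) x + 1/x  ->  (1/x) + 1/(1/x), which simplifies back to x + 1/x; check: E(3) = 10/3, E(1/3) = 10/3.   [invariant]

Only (D) is unchanged. E is symmetric under swapping x with f(x) = 1/x, which is exactly what an involution does.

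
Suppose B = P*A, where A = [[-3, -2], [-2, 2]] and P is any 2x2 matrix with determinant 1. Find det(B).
-10

By the multiplicative property of determinants, det(B) = det(P*A) = det(P) * det(A) = det(A),
so the determinant is invariant under multiplication by any determinant-1 matrix; we just need det(A).

det(A) = (-3)(2) - (-2)(-2) = -6 - 4 = -10

Therefore det(B) = 1 * (-10) = -10.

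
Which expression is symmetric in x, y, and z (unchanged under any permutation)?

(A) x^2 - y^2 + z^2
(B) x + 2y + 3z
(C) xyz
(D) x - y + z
C

A symmetric expression is unchanged when the variables are permuted; here the transformation to test is the swap (x, y) -> (y, x).
A symmetric expression must survive every permutation; the single swap x <-> y already eliminates the distractors, and the keyed expression is also unchanged by x <-> z and y <-> z (each variable enters it in exactly the same way).
Substitute the transformed coordinates into each option and compare with the original:
(A) x^2 - y^2 + z^2  ->  (y)^2 - (x)^2 + z^2 = -x^2 + y^2 + z^2   [differs from x^2 - y^2 + z^2: not invariant]
(B) x + 2y + 3z  ->  (y) + 2(x) + 3z = 2x + y + 3z   [differs from x + 2y + 3z: not invariant]
(C) xyz  ->  (y)(x)z = xyz   [equals xyz: invariant]
(D) x - y + z  ->  (y) - (x) + z = -x + y + z   [differs from x - y + z: not invariant]

Only option (C), xyz, is unchanged by the transformation.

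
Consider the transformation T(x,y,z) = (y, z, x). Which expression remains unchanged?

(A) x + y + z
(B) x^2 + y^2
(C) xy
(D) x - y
A

Apply T(x,y,z) = (y, z, x) to each option, i.e. replace (x, y, z) by the transformed coordinates.
Substitute the transformed coordinates into each option and compare with the original:
(A) x + y + z  ->  (y) + (z) + (x) = x + y + z   [equals x + y + z: invariant]
(B) x^2 + y^2  ->  (y)^2 + (z)^2 = y^2 + z^2   [differs from x^2 + y^2: not invariant]
(C) xy  ->  (y)(z) = yz   [differs from xy: not invariant]
(D) x - y  ->  (y) - (z) = y - z   [differs from x - y: not invariant]

Only option (A), x + y + z, is unchanged by the transformation.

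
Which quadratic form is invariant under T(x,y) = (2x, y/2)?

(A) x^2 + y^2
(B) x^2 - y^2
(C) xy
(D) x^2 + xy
C

T multiplies x by 2 and divides y by 2.
Substitute the transformed coordinates into each option and compare with the original:
(A) x^2 + y^2  ->  (2x)^2 + (y/2)^2 = 4x^2 + y^2/4   [differs from x^2 + y^2: not invariant]
(B) x^2 - y^2  ->  (2x)^2 - (y/2)^2 = 4x^2 - y^2/4   [differs from x^2 - y^2: not invariant]
(C) xy  ->  (2x)(y/2) = xy   [equals xy: invariant]
(D) x^2 + xy  ->  (2x)^2 + (2x)(y/2) = 4x^2 + xy   [differs from x^2 + xy: not invariant]

Only option (C), xy, is unchanged by the transformation.
The factors 2 and 1/2 cancel only in the pure product xy.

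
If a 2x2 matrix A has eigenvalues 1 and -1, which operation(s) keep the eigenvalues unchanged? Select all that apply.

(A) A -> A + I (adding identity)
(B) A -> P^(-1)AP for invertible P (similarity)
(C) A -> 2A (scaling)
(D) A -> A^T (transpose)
B and D

Eigenvalues are preserved by:
1. Similarity transformations: A -> P^(-1)AP (same characteristic polynomial)
2. Transpose: A^T has the same eigenvalues as A

Eigenvalues are NOT preserved by:
- Adding identity: eigenvalues become 1+1, -1+1
- Scaling: eigenvalues become 2, -2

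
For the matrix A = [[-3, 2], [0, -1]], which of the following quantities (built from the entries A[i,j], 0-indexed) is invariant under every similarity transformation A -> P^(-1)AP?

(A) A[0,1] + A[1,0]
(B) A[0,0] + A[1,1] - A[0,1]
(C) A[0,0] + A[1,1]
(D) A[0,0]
C

A[0,0] + A[1,1] is the trace of A. By the cyclic property of the trace, tr(P^(-1)AP) = tr(APP^(-1)) = tr(A), so it is the same for every matrix similar to A.

The other combinations are not similarity invariants. For example, take P = [[1, 1], [1, 2]] (det P = 1), so P^(-1) = [[2, -1], [-1, 1]] and
B = P^(-1)AP = [[-1, 4], [0, -3]].
Evaluating each option on A and on B:
(A) A[0,1] + A[1,0]: 2 for A, 4 for B -> changes
(B) A[0,0] + A[1,1] - A[0,1]: -6 for A, -8 for B -> changes
(C) A[0,0] + A[1,1]: -4 for A, -4 for B -> unchanged
(D) A[0,0]: -3 for A, -1 for B -> changes

Only (C) A[0,0] + A[1,1] = -4 survives (and it does so for every P, not just this one), so it is the invariant.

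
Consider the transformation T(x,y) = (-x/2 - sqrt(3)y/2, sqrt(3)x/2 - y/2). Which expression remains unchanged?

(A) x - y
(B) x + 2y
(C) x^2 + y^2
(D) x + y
C

An expression E(x,y) is invariant under T if E(T(x,y)) = E(x,y). Here T(x,y) = (-x/2 - sqrt(3)y/2, sqrt(3)x/2 - y/2).
Substitute the transformed coordinates into each option and compare with the original:
(A) x - y  ->  (-x/2 - sqrt(3)y/2) - (sqrt(3)x/2 - y/2) = -sqrt(3)x/2 - x/2 - sqrt(3)y/2 + y/2   [differs from x - y: not invariant]
(B) x + 2y  ->  (-x/2 - sqrt(3)y/2) + 2(sqrt(3)x/2 - y/2) = -x/2 + sqrt(3)x - y - sqrt(3)y/2   [differs from x + 2y: not invariant]
(C) x^2 + y^2  ->  (-x/2 - sqrt(3)y/2)^2 + (sqrt(3)x/2 - y/2)^2 = x^2 + y^2   [equals x^2 + y^2: invariant]
(D) x + y  ->  (-x/2 - sqrt(3)y/2) + (sqrt(3)x/2 - y/2) = -x/2 + sqrt(3)x/2 - sqrt(3)y/2 - y/2   [differs from x + y: not invariant]

Only option (C), x^2 + y^2, is unchanged by the transformation.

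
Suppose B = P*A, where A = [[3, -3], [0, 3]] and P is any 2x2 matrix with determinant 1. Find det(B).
9

By the multiplicative property of determinants, det(B) = det(P*A) = det(P) * det(A) = det(A),
so the determinant is invariant under multiplication by any determinant-1 matrix; we just need det(A).

det(A) = (3)(3) - (-3)(0) = 9 - 0 = 9

Therefore det(B) = 1 * 9 = 9.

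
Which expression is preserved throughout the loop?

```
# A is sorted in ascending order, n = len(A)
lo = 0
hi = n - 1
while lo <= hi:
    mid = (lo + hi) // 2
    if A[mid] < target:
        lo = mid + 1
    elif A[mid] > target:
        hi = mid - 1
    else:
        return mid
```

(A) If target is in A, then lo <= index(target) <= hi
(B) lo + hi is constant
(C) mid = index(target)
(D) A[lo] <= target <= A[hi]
A

A loop invariant must hold before the first iteration and be re-established by every execution of the body.

(A) If target is in A, then lo <= index(target) <= hi: Before the loop [lo, hi] = [0, n-1] covers every index. When A[mid] < target, sortedness puts target strictly to the right of mid, so setting lo = mid + 1 keeps index(target) in [lo, hi]; symmetrically for hi = mid - 1. Hence 'if target is in A then lo <= index(target) <= hi' holds after every iteration, and when lo > hi it proves target is absent.

The other options fail:
(B) lo + hi is constant: each iteration moves exactly one of lo, hi, so lo + hi changes (e.g. 0 + (n-1) becomes (mid+1) + (n-1)).
(C) mid = index(target): mid is just the current probe; it equals index(target) only on the iteration that returns.
(D) A[lo] <= target <= A[hi]: fails when target is not in A (e.g. target < A[0] already violates it before the loop), so it is not maintained in general.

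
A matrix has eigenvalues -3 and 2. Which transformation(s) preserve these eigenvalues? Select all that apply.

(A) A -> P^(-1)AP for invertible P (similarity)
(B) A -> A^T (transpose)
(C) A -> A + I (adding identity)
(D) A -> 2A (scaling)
A and B

Eigenvalues are preserved by:
1. Similarity transformations: A -> P^(-1)AP (same characteristic polynomial)
2. Transpose: A^T has the same eigenvalues as A

Eigenvalues are NOT preserved by:
- Adding identity: eigenvalues become -3+1, 2+1
- Scaling: eigenvalues become -6, 4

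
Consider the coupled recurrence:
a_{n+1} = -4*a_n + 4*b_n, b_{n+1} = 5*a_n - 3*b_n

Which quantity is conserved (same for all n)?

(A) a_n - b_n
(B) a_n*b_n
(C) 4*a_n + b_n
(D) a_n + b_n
D

Replace a_n by a_{n+1} = -4*a_n + 4*b_n and b_n by b_{n+1} = 5*a_n - 3*b_n in each option and simplify:
(A) a_n - b_n  ->  (-4*a_n + 4*b_n) - (5*a_n - 3*b_n) = -9*a_n + 7*b_n   [not conserved]
(B) a_n*b_n  ->  (-4*a_n + 4*b_n)*(5*a_n - 3*b_n) = -20*a_n^2 + 32*a_n*b_n - 12*b_n^2   [not conserved]
(C) 4*a_n + b_n  ->  4*(-4*a_n + 4*b_n) + (5*a_n - 3*b_n) = -11*a_n + 13*b_n   [not conserved]
(D) a_n + b_n  ->  (-4*a_n + 4*b_n) + (5*a_n - 3*b_n) = a_n + b_n   [conserved]

Only (D) a_n + b_n returns to itself after one step, so it is the conserved quantity.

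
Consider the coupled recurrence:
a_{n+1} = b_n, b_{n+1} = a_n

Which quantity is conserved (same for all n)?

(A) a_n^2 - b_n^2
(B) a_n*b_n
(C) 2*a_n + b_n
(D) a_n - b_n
B

Replace a_n by a_{n+1} = b_n and b_n by b_{n+1} = a_n in each option and simplify:
(A) a_n^2 - b_n^2  ->  (b_n)^2 - (a_n)^2 = -a_n^2 + b_n^2   [not conserved]
(B) a_n*b_n  ->  (b_n)*(a_n) = a_n*b_n   [conserved]
(C) 2*a_n + b_n  ->  2*(b_n) + (a_n) = a_n + 2*b_n   [not conserved]
(D) a_n - b_n  ->  (b_n) - (a_n) = -a_n + b_n   [not conserved]

Only (B) a_n*b_n returns to itself after one step, so it is the conserved quantity.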